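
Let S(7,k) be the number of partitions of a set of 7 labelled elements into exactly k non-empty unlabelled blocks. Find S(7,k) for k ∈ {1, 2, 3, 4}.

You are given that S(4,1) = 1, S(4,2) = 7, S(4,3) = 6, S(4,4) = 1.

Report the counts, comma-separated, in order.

[5] T[5,1]:1*1+0=1 · T[5,2]:2*7+1=15 · T[5,3]:3*6+7=25 · T[5,4]:4*1+6=10
[6] T[6,1]:1*1+0=1 · T[6,2]:2*15+1=31 · T[6,3]:3*25+15=90 · T[6,4]:4*10+25=65
[7] T[7,1]:1*1+0=1 · T[7,2]:2*31+1=63 · T[7,3]:3*90+31=301 · T[7,4]:4*65+90=350
Read S(7,1) = 1, S(7,2) = 63, S(7,3) = 301, S(7,4) = 350.

1, 63, 301, 350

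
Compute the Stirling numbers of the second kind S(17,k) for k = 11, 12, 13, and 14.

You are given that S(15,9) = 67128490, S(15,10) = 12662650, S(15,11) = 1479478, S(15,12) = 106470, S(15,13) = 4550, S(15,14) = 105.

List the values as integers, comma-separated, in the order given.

i=16: T(16,10)=67128490+10·12662650=193754990 | T(16,11)=12662650+11·1479478=28936908 | T(16,12)=1479478+12·106470=2757118 | T(16,13)=106470+13·4550=165620 | T(16,14)=4550+14·105=6020
i=17: T(17,11)=193754990+11·28936908=512060978 | T(17,12)=28936908+12·2757118=62022324 | T(17,13)=2757118+13·165620=4910178 | T(17,14)=165620+14·6020=249900
Read S(17,11) = 512060978, S(17,12) = 62022324, S(17,13) = 4910178, S(17,14) = 249900.

512060978, 62022324, 4910178, 249900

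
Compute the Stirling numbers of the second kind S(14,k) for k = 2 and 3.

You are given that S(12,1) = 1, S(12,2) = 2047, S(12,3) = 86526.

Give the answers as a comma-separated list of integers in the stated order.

r13: T_13,1=1×1+0=1; T_13,2=2×2047+1=4095; T_13,3=3×86526+2047=261625
r14: T_14,2=2×4095+1=8191; T_14,3=3×261625+4095=788970
Read S(14,2) = 8191, S(14,3) = 788970.

8191, 788970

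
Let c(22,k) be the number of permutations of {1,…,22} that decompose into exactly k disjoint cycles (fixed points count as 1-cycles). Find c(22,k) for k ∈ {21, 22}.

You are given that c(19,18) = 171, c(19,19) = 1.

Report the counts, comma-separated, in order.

[20] T[20,19]:19*1+171=190 · T[20,20]:19*0+1=1
[21] T[21,20]:20*1+190=210 · T[21,21]:20*0+1=1
[22] T[22,21]:21*1+210=231 · T[22,22]:21*0+1=1
Read c(22,21) = 231, c(22,22) = 1.

231, 1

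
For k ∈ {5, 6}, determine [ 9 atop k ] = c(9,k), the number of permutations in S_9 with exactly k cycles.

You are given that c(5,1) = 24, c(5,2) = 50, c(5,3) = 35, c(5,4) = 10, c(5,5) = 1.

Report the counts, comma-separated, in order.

r6: T_6,2=5×50+24=274; T_6,3=5×35+50=225; T_6,4=5×10+35=85; T_6,5=5×1+10=15; T_6,6=5×0+1=1
r7: T_7,3=6×225+274=1624; T_7,4=6×85+225=735; T_7,5=6×15+85=175; T_7,6=6×1+15=21
r8: T_8,4=7×735+1624=6769; T_8,5=7×175+735=1960; T_8,6=7×21+175=322
r9: T_9,5=8×1960+6769=22449; T_9,6=8×322+1960=4536
Read c(9,5) = 22449, c(9,6) = 4536.

22449, 4536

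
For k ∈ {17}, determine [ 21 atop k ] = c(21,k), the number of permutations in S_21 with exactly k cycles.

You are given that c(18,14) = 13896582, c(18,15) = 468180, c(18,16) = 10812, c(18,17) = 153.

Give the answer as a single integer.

53327946

i=19: T(19,15)=13896582+18·468180=22323822 | T(19,16)=468180+18·10812=662796 | T(19,17)=10812+18·153=13566
i=20: T(20,16)=22323822+19·662796=34916946 | T(20,17)=662796+19·13566=920550
i=21: T(21,17)=34916946+20·920550=53327946
Read c(21,17) = 53327946.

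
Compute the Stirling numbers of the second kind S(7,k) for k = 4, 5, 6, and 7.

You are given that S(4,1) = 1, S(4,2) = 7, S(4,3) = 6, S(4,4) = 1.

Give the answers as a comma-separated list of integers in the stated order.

350, 140, 21, 1

r5: T_5,2=2×7+1=15; T_5,3=3×6+7=25; T_5,4=4×1+6=10; T_5,5=5×0+1=1
r6: T_6,3=3×25+15=90; T_6,4=4×10+25=65; T_6,5=5×1+10=15; T_6,6=6×0+1=1
r7: T_7,4=4×65+90=350; T_7,5=5×15+65=140; T_7,6=6×1+15=21; T_7,7=7×0+1=1
Read S(7,4) = 350, S(7,5) = 140, S(7,6) = 21, S(7,7) = 1.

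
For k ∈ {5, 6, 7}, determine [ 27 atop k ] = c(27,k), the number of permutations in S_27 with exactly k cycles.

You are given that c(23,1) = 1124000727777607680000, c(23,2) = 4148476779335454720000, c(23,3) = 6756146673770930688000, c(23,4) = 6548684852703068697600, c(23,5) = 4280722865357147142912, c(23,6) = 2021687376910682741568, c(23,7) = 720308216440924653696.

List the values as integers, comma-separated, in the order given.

1945067308917524165279692800, 1000903392113435450162625024, 393178529313073708272042624

row 24: T[24][2]=23·4148476779335454720000+1124000727777607680000=96538966652493066240000  T[24][3]=23·6756146673770930688000+4148476779335454720000=159539850276066860544000  T[24][4]=23·6548684852703068697600+6756146673770930688000=157375898285941510732800  T[24][5]=23·4280722865357147142912+6548684852703068697600=105005310755917452984576  T[24][6]=23·2021687376910682741568+4280722865357147142912=50779532534302850198976  T[24][7]=23·720308216440924653696+2021687376910682741568=18588776355051949776576
row 25: T[25][3]=24·159539850276066860544000+96538966652493066240000=3925495373278097719296000  T[25][4]=24·157375898285941510732800+159539850276066860544000=3936561409138663118131200  T[25][5]=24·105005310755917452984576+157375898285941510732800=2677503356427960382362624  T[25][6]=24·50779532534302850198976+105005310755917452984576=1323714091579185857760000  T[25][7]=24·18588776355051949776576+50779532534302850198976=496910165055549644836800
row 26: T[26][4]=25·3936561409138663118131200+3925495373278097719296000=102339530601744675672576000  T[26][5]=25·2677503356427960382362624+3936561409138663118131200=70874145319837672677196800  T[26][6]=25·1323714091579185857760000+2677503356427960382362624=35770355645907606826362624  T[26][7]=25·496910165055549644836800+1323714091579185857760000=13746468217967926978680000
row 27: T[27][5]=26·70874145319837672677196800+102339530601744675672576000=1945067308917524165279692800  T[27][6]=26·35770355645907606826362624+70874145319837672677196800=1000903392113435450162625024  T[27][7]=26·13746468217967926978680000+35770355645907606826362624=393178529313073708272042624
Read c(27,5) = 1945067308917524165279692800, c(27,6) = 1000903392113435450162625024, c(27,7) = 393178529313073708272042624.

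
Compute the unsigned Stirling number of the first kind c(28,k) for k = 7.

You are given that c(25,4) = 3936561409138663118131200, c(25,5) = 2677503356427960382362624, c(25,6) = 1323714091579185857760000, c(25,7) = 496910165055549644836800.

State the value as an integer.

i=26: T(26,5)=3936561409138663118131200+25·2677503356427960382362624=70874145319837672677196800 | T(26,6)=2677503356427960382362624+25·1323714091579185857760000=35770355645907606826362624 | T(26,7)=1323714091579185857760000+25·496910165055549644836800=13746468217967926978680000
i=27: T(27,6)=70874145319837672677196800+26·35770355645907606826362624=1000903392113435450162625024 | T(27,7)=35770355645907606826362624+26·13746468217967926978680000=393178529313073708272042624
i=28: T(28,7)=1000903392113435450162625024+27·393178529313073708272042624=11616723683566425573507775872
Read c(28,7) = 11616723683566425573507775872.

11616723683566425573507775872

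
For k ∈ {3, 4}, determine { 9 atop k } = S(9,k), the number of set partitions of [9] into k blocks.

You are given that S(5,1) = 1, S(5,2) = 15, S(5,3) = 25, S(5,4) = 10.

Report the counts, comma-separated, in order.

row 6: T[6][1]=1·1+0=1  T[6][2]=2·15+1=31  T[6][3]=3·25+15=90  T[6][4]=4·10+25=65
row 7: T[7][1]=1·1+0=1  T[7][2]=2·31+1=63  T[7][3]=3·90+31=301  T[7][4]=4·65+90=350
row 8: T[8][2]=2·63+1=127  T[8][3]=3·301+63=966  T[8][4]=4·350+301=1701
row 9: T[9][3]=3·966+127=3025  T[9][4]=4·1701+966=7770
Read S(9,3) = 3025, S(9,4) = 7770.

3025, 7770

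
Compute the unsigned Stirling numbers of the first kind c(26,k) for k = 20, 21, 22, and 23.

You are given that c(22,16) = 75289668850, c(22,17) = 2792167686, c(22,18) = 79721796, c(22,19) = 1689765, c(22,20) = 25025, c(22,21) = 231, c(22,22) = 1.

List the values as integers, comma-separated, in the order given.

r23: T_23,17=22×2792167686+75289668850=136717357942; T_23,18=22×79721796+2792167686=4546047198; T_23,19=22×1689765+79721796=116896626; T_23,20=22×25025+1689765=2240315; T_23,21=22×231+25025=30107; T_23,22=22×1+231=253; T_23,23=22×0+1=1
r24: T_24,18=23×4546047198+136717357942=241276443496; T_24,19=23×116896626+4546047198=7234669596; T_24,20=23×2240315+116896626=168423871; T_24,21=23×30107+2240315=2932776; T_24,22=23×253+30107=35926; T_24,23=23×1+253=276
r25: T_25,19=24×7234669596+241276443496=414908513800; T_25,20=24×168423871+7234669596=11276842500; T_25,21=24×2932776+168423871=238810495; T_25,22=24×35926+2932776=3795000; T_25,23=24×276+35926=42550
r26: T_26,20=25×11276842500+414908513800=696829576300; T_26,21=25×238810495+11276842500=17247104875; T_26,22=25×3795000+238810495=333685495; T_26,23=25×42550+3795000=4858750
Read c(26,20) = 696829576300, c(26,21) = 17247104875, c(26,22) = 333685495, c(26,23) = 4858750.

696829576300, 17247104875, 333685495, 4858750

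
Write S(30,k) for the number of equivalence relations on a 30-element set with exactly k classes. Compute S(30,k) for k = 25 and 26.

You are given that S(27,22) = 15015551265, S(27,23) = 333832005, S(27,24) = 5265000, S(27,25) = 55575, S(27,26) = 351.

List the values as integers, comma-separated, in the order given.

row 28: T[28][23]=23·333832005+15015551265=22693687380  T[28][24]=24·5265000+333832005=460192005  T[28][25]=25·55575+5265000=6654375  T[28][26]=26·351+55575=64701
row 29: T[29][24]=24·460192005+22693687380=33738295500  T[29][25]=25·6654375+460192005=626551380  T[29][26]=26·64701+6654375=8336601
row 30: T[30][25]=25·626551380+33738295500=49402080000  T[30][26]=26·8336601+626551380=843303006
Read S(30,25) = 49402080000, S(30,26) = 843303006.

49402080000, 843303006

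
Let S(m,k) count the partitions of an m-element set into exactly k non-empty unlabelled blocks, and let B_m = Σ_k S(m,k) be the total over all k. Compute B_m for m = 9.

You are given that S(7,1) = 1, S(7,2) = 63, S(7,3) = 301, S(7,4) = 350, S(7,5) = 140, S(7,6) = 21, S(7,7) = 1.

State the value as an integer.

@8  (8,1):1·1+0→1, (8,2):63·2+1→127, (8,3):301·3+63→966, (8,4):350·4+301→1701, (8,5):140·5+350→1050, (8,6):21·6+140→266, (8,7):1·7+21→28, (8,8):0·8+1→1
@9  (9,1):1·1+0→1, (9,2):127·2+1→255, (9,3):966·3+127→3025, (9,4):1701·4+966→7770, (9,5):1050·5+1701→6951, (9,6):266·6+1050→2646, (9,7):28·7+266→462, (9,8):1·8+28→36, (9,9):0·9+1→1
B_9 = ΣS(9,k) = 1+255+3025+7770+6951+2646+462+36+1 = 21147

21147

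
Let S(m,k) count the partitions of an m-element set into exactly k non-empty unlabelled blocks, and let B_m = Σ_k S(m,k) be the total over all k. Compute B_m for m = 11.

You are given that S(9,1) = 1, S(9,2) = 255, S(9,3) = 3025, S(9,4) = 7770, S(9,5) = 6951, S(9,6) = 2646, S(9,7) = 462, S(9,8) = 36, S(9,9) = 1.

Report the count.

678570

[10] T[10,1]:1*1+0=1 · T[10,2]:2*255+1=511 · T[10,3]:3*3025+255=9330 · T[10,4]:4*7770+3025=34105 · T[10,5]:5*6951+7770=42525 · T[10,6]:6*2646+6951=22827 · T[10,7]:7*462+2646=5880 · T[10,8]:8*36+462=750 · T[10,9]:9*1+36=45 · T[10,10]:10*0+1=1
[11] T[11,1]:1*1+0=1 · T[11,2]:2*511+1=1023 · T[11,3]:3*9330+511=28501 · T[11,4]:4*34105+9330=145750 · T[11,5]:5*42525+34105=246730 · T[11,6]:6*22827+42525=179487 · T[11,7]:7*5880+22827=63987 · T[11,8]:8*750+5880=11880 · T[11,9]:9*45+750=1155 · T[11,10]:10*1+45=55 · T[11,11]:11*0+1=1
B_11 = ΣS(11,k) = 1+1023+28501+145750+246730+179487+63987+11880+1155+55+1 = 678570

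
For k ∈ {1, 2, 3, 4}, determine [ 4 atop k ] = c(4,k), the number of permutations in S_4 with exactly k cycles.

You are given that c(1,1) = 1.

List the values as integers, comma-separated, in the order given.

6, 11, 6, 1

r2: T_2,1=1×1+0=1; T_2,2=1×0+1=1
r3: T_3,1=2×1+0=2; T_3,2=2×1+1=3; T_3,3=2×0+1=1
r4: T_4,1=3×2+0=6; T_4,2=3×3+2=11; T_4,3=3×1+3=6; T_4,4=3×0+1=1
Read c(4,1) = 6, c(4,2) = 11, c(4,3) = 6, c(4,4) = 1.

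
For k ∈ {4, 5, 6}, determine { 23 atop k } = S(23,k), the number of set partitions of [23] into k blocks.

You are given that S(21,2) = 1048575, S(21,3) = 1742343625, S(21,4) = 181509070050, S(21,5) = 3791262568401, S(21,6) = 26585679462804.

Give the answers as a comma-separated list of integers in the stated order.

r22: T_22,3=3×1742343625+1048575=5228079450; T_22,4=4×181509070050+1742343625=727778623825; T_22,5=5×3791262568401+181509070050=19137821912055; T_22,6=6×26585679462804+3791262568401=163305339345225
r23: T_23,4=4×727778623825+5228079450=2916342574750; T_23,5=5×19137821912055+727778623825=96416888184100; T_23,6=6×163305339345225+19137821912055=998969857983405
Read S(23,4) = 2916342574750, S(23,5) = 96416888184100, S(23,6) = 998969857983405.

2916342574750, 96416888184100, 998969857983405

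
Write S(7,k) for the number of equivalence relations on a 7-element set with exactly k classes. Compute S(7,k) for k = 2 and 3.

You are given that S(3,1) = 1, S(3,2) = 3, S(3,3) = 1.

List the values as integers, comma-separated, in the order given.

63, 301

@4  (4,1):1·1+0→1, (4,2):3·2+1→7, (4,3):1·3+3→6
@5  (5,1):1·1+0→1, (5,2):7·2+1→15, (5,3):6·3+7→25
@6  (6,1):1·1+0→1, (6,2):15·2+1→31, (6,3):25·3+15→90
@7  (7,2):31·2+1→63, (7,3):90·3+31→301
Read S(7,2) = 63, S(7,3) = 301.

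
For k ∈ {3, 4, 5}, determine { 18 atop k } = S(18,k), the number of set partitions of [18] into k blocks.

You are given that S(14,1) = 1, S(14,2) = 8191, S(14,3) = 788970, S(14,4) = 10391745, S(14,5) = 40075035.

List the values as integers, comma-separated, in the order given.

i=15: T(15,1)=0+1·1=1 | T(15,2)=1+2·8191=16383 | T(15,3)=8191+3·788970=2375101 | T(15,4)=788970+4·10391745=42355950 | T(15,5)=10391745+5·40075035=210766920
i=16: T(16,1)=0+1·1=1 | T(16,2)=1+2·16383=32767 | T(16,3)=16383+3·2375101=7141686 | T(16,4)=2375101+4·42355950=171798901 | T(16,5)=42355950+5·210766920=1096190550
i=17: T(17,2)=1+2·32767=65535 | T(17,3)=32767+3·7141686=21457825 | T(17,4)=7141686+4·171798901=694337290 | T(17,5)=171798901+5·1096190550=5652751651
i=18: T(18,3)=65535+3·21457825=64439010 | T(18,4)=21457825+4·694337290=2798806985 | T(18,5)=694337290+5·5652751651=28958095545
Read S(18,3) = 64439010, S(18,4) = 2798806985, S(18,5) = 28958095545.

64439010, 2798806985, 28958095545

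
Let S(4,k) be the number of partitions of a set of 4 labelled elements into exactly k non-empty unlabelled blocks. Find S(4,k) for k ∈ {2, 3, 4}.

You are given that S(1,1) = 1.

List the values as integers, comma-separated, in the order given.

[2] T[2,1]:1*1+0=1 · T[2,2]:2*0+1=1
[3] T[3,1]:1*1+0=1 · T[3,2]:2*1+1=3 · T[3,3]:3*0+1=1
[4] T[4,2]:2*3+1=7 · T[4,3]:3*1+3=6 · T[4,4]:4*0+1=1
Read S(4,2) = 7, S(4,3) = 6, S(4,4) = 1.

7, 6, 1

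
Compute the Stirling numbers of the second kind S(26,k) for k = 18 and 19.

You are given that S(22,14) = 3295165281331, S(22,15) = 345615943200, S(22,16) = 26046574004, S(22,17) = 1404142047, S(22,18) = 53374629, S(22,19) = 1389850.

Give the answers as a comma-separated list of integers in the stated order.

@23  (23,15):345615943200·15+3295165281331→8479404429331, (23,16):26046574004·16+345615943200→762361127264, (23,17):1404142047·17+26046574004→49916988803, (23,18):53374629·18+1404142047→2364885369, (23,19):1389850·19+53374629→79781779
@24  (24,16):762361127264·16+8479404429331→20677182465555, (24,17):49916988803·17+762361127264→1610949936915, (24,18):2364885369·18+49916988803→92484925445, (24,19):79781779·19+2364885369→3880739170
@25  (25,17):1610949936915·17+20677182465555→48063331393110, (25,18):92484925445·18+1610949936915→3275678594925, (25,19):3880739170·19+92484925445→166218969675
@26  (26,18):3275678594925·18+48063331393110→107025546101760, (26,19):166218969675·19+3275678594925→6433839018750
Read S(26,18) = 107025546101760, S(26,19) = 6433839018750.

107025546101760, 6433839018750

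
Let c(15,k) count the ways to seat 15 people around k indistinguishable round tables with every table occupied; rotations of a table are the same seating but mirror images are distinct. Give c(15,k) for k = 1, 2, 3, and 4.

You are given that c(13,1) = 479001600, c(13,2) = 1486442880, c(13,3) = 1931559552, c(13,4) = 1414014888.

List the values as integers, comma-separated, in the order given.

[14] T[14,1]:13*479001600+0=6227020800 · T[14,2]:13*1486442880+479001600=19802759040 · T[14,3]:13*1931559552+1486442880=26596717056 · T[14,4]:13*1414014888+1931559552=20313753096
[15] T[15,1]:14*6227020800+0=87178291200 · T[15,2]:14*19802759040+6227020800=283465647360 · T[15,3]:14*26596717056+19802759040=392156797824 · T[15,4]:14*20313753096+26596717056=310989260400
Read c(15,1) = 87178291200, c(15,2) = 283465647360, c(15,3) = 392156797824, c(15,4) = 310989260400.

87178291200, 283465647360, 392156797824, 310989260400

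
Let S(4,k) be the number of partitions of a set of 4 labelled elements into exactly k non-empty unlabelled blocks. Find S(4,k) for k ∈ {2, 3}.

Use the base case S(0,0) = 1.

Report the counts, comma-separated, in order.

row 1: T[1][1]=1·0+1=1
row 2: T[2][1]=1·1+0=1  T[2][2]=2·0+1=1
row 3: T[3][1]=1·1+0=1  T[3][2]=2·1+1=3  T[3][3]=3·0+1=1
row 4: T[4][2]=2·3+1=7  T[4][3]=3·1+3=6
Read S(4,2) = 7, S(4,3) = 6.

7, 6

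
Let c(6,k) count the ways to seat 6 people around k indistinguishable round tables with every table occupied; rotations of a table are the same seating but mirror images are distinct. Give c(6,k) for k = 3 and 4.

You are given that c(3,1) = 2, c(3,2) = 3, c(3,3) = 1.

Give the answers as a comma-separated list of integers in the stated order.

225, 85

row 4: T[4][1]=3·2+0=6  T[4][2]=3·3+2=11  T[4][3]=3·1+3=6  T[4][4]=3·0+1=1
row 5: T[5][2]=4·11+6=50  T[5][3]=4·6+11=35  T[5][4]=4·1+6=10
row 6: T[6][3]=5·35+50=225  T[6][4]=5·10+35=85
Read c(6,3) = 225, c(6,4) = 85.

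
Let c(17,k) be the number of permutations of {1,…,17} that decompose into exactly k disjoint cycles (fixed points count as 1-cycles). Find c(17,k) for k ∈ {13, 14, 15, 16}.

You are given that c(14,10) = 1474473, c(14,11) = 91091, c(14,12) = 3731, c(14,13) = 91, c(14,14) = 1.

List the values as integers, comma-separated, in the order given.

@15  (15,11):91091·14+1474473→2749747, (15,12):3731·14+91091→143325, (15,13):91·14+3731→5005, (15,14):1·14+91→105, (15,15):0·14+1→1
@16  (16,12):143325·15+2749747→4899622, (16,13):5005·15+143325→218400, (16,14):105·15+5005→6580, (16,15):1·15+105→120, (16,16):0·15+1→1
@17  (17,13):218400·16+4899622→8394022, (17,14):6580·16+218400→323680, (17,15):120·16+6580→8500, (17,16):1·16+120→136
Read c(17,13) = 8394022, c(17,14) = 323680, c(17,15) = 8500, c(17,16) = 136.

8394022, 323680, 8500, 136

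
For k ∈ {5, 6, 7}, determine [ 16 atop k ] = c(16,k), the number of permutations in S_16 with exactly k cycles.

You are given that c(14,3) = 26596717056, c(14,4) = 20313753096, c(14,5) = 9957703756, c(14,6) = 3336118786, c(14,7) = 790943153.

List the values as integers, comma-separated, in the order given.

2706813345600, 1009672107080, 272803210680

i=15: T(15,4)=26596717056+14·20313753096=310989260400 | T(15,5)=20313753096+14·9957703756=159721605680 | T(15,6)=9957703756+14·3336118786=56663366760 | T(15,7)=3336118786+14·790943153=14409322928
i=16: T(16,5)=310989260400+15·159721605680=2706813345600 | T(16,6)=159721605680+15·56663366760=1009672107080 | T(16,7)=56663366760+15·14409322928=272803210680
Read c(16,5) = 2706813345600, c(16,6) = 1009672107080, c(16,7) = 272803210680.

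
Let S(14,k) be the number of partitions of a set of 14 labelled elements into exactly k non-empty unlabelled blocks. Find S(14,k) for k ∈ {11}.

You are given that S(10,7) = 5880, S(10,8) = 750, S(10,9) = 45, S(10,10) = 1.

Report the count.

66066

row 11: T[11][8]=8·750+5880=11880  T[11][9]=9·45+750=1155  T[11][10]=10·1+45=55  T[11][11]=11·0+1=1
row 12: T[12][9]=9·1155+11880=22275  T[12][10]=10·55+1155=1705  T[12][11]=11·1+55=66
row 13: T[13][10]=10·1705+22275=39325  T[13][11]=11·66+1705=2431
row 14: T[14][11]=11·2431+39325=66066
Read S(14,11) = 66066.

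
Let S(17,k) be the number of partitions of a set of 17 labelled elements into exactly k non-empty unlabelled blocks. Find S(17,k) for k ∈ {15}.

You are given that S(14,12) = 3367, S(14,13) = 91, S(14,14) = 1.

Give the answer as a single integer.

[15] T[15,13]:13*91+3367=4550 · T[15,14]:14*1+91=105 · T[15,15]:15*0+1=1
[16] T[16,14]:14*105+4550=6020 · T[16,15]:15*1+105=120
[17] T[17,15]:15*120+6020=7820
Read S(17,15) = 7820.

7820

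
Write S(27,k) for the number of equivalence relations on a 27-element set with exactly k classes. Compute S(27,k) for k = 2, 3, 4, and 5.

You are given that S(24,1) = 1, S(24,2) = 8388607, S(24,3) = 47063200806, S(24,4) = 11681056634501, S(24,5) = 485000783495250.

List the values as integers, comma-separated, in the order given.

67108863, 1270865805301, 749329038535350, 61338207158409090

@25  (25,1):1·1+0→1, (25,2):8388607·2+1→16777215, (25,3):47063200806·3+8388607→141197991025, (25,4):11681056634501·4+47063200806→46771289738810, (25,5):485000783495250·5+11681056634501→2436684974110751
@26  (26,1):1·1+0→1, (26,2):16777215·2+1→33554431, (26,3):141197991025·3+16777215→423610750290, (26,4):46771289738810·4+141197991025→187226356946265, (26,5):2436684974110751·5+46771289738810→12230196160292565
@27  (27,2):33554431·2+1→67108863, (27,3):423610750290·3+33554431→1270865805301, (27,4):187226356946265·4+423610750290→749329038535350, (27,5):12230196160292565·5+187226356946265→61338207158409090
Read S(27,2) = 67108863, S(27,3) = 1270865805301, S(27,4) = 749329038535350, S(27,5) = 61338207158409090.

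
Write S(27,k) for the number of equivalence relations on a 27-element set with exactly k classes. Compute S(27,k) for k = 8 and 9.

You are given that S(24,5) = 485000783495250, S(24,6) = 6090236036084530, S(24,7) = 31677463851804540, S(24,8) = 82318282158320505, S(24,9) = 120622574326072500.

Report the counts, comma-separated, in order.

r25: T_25,6=6×6090236036084530+485000783495250=37026417000002430; T_25,7=7×31677463851804540+6090236036084530=227832482998716310; T_25,8=8×82318282158320505+31677463851804540=690223721118368580; T_25,9=9×120622574326072500+82318282158320505=1167921451092973005
r26: T_26,7=7×227832482998716310+37026417000002430=1631853797991016600; T_26,8=8×690223721118368580+227832482998716310=5749622251945664950; T_26,9=9×1167921451092973005+690223721118368580=11201516780955125625
r27: T_27,8=8×5749622251945664950+1631853797991016600=47628831813556336200; T_27,9=9×11201516780955125625+5749622251945664950=106563273280541795575
Read S(27,8) = 47628831813556336200, S(27,9) = 106563273280541795575.

47628831813556336200, 106563273280541795575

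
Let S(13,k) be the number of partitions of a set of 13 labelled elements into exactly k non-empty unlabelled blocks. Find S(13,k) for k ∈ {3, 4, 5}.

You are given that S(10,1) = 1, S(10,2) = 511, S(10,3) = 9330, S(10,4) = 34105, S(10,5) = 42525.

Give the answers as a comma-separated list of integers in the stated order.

261625, 2532530, 7508501

row 11: T[11][1]=1·1+0=1  T[11][2]=2·511+1=1023  T[11][3]=3·9330+511=28501  T[11][4]=4·34105+9330=145750  T[11][5]=5·42525+34105=246730
row 12: T[12][2]=2·1023+1=2047  T[12][3]=3·28501+1023=86526  T[12][4]=4·145750+28501=611501  T[12][5]=5·246730+145750=1379400
row 13: T[13][3]=3·86526+2047=261625  T[13][4]=4·611501+86526=2532530  T[13][5]=5·1379400+611501=7508501
Read S(13,3) = 261625, S(13,4) = 2532530, S(13,5) = 7508501.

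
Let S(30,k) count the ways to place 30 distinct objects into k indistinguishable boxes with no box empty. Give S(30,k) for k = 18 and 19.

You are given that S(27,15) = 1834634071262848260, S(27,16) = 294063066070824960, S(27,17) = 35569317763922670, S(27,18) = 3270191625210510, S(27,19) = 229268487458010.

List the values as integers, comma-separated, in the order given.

[28] T[28,16]:16*294063066070824960+1834634071262848260=6539643128396047620 · T[28,17]:17*35569317763922670+294063066070824960=898741468057510350 · T[28,18]:18*3270191625210510+35569317763922670=94432767017711850 · T[28,19]:19*229268487458010+3270191625210510=7626292886912700
[29] T[29,17]:17*898741468057510350+6539643128396047620=21818248085373723570 · T[29,18]:18*94432767017711850+898741468057510350=2598531274376323650 · T[29,19]:19*7626292886912700+94432767017711850=239332331869053150
[30] T[30,18]:18*2598531274376323650+21818248085373723570=68591811024147549270 · T[30,19]:19*239332331869053150+2598531274376323650=7145845579888333500
Read S(30,18) = 68591811024147549270, S(30,19) = 7145845579888333500.

68591811024147549270, 7145845579888333500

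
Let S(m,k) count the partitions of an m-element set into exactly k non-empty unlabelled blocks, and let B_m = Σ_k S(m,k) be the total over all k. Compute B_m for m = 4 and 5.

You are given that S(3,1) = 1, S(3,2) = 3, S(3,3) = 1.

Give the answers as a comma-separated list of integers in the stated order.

[4] T[4,1]:1*1+0=1 · T[4,2]:2*3+1=7 · T[4,3]:3*1+3=6 · T[4,4]:4*0+1=1
[5] T[5,1]:1*1+0=1 · T[5,2]:2*7+1=15 · T[5,3]:3*6+7=25 · T[5,4]:4*1+6=10 · T[5,5]:5*0+1=1
B_4 = ΣS(4,k) = 1+7+6+1 = 15
B_5 = ΣS(5,k) = 1+15+25+10+1 = 52

15, 52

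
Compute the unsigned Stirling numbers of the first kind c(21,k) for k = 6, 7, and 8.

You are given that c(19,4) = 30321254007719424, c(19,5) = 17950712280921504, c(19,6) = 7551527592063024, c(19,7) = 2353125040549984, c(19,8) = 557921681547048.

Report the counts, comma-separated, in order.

3599979517947607200, 1206647803780373360, 311333643161390640

row 20: T[20][5]=19·17950712280921504+30321254007719424=371384787345228000  T[20][6]=19·7551527592063024+17950712280921504=161429736530118960  T[20][7]=19·2353125040549984+7551527592063024=52260903362512720  T[20][8]=19·557921681547048+2353125040549984=12953636989943896
row 21: T[21][6]=20·161429736530118960+371384787345228000=3599979517947607200  T[21][7]=20·52260903362512720+161429736530118960=1206647803780373360  T[21][8]=20·12953636989943896+52260903362512720=311333643161390640
Read c(21,6) = 3599979517947607200, c(21,7) = 1206647803780373360, c(21,8) = 311333643161390640.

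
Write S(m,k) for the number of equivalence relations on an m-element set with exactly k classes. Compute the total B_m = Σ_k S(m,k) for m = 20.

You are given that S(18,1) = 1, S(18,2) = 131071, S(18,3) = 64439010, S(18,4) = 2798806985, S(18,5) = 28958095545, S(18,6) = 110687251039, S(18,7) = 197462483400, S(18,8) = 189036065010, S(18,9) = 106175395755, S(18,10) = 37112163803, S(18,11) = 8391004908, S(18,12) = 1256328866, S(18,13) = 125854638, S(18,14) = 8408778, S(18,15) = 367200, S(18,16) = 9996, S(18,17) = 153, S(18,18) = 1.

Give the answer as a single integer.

51724158235372

r19: T_19,1=1×1+0=1; T_19,2=2×131071+1=262143; T_19,3=3×64439010+131071=193448101; T_19,4=4×2798806985+64439010=11259666950; T_19,5=5×28958095545+2798806985=147589284710; T_19,6=6×110687251039+28958095545=693081601779; T_19,7=7×197462483400+110687251039=1492924634839; T_19,8=8×189036065010+197462483400=1709751003480; T_19,9=9×106175395755+189036065010=1144614626805; T_19,10=10×37112163803+106175395755=477297033785; T_19,11=11×8391004908+37112163803=129413217791; T_19,12=12×1256328866+8391004908=23466951300; T_19,13=13×125854638+1256328866=2892439160; T_19,14=14×8408778+125854638=243577530; T_19,15=15×367200+8408778=13916778; T_19,16=16×9996+367200=527136; T_19,17=17×153+9996=12597; T_19,18=18×1+153=171; T_19,19=19×0+1=1
r20: T_20,1=1×1+0=1; T_20,2=2×262143+1=524287; T_20,3=3×193448101+262143=580606446; T_20,4=4×11259666950+193448101=45232115901; T_20,5=5×147589284710+11259666950=749206090500; T_20,6=6×693081601779+147589284710=4306078895384; T_20,7=7×1492924634839+693081601779=11143554045652; T_20,8=8×1709751003480+1492924634839=15170932662679; T_20,9=9×1144614626805+1709751003480=12011282644725; T_20,10=10×477297033785+1144614626805=5917584964655; T_20,11=11×129413217791+477297033785=1900842429486; T_20,12=12×23466951300+129413217791=411016633391; T_20,13=13×2892439160+23466951300=61068660380; T_20,14=14×243577530+2892439160=6302524580; T_20,15=15×13916778+243577530=452329200; T_20,16=16×527136+13916778=22350954; T_20,17=17×12597+527136=741285; T_20,18=18×171+12597=15675; T_20,19=19×1+171=190; T_20,20=20×0+1=1
B_20 = ΣS(20,k) = 1+524287+580606446+45232115901+749206090500+4306078895384+11143554045652+15170932662679+12011282644725+5917584964655+1900842429486+411016633391+61068660380+6302524580+452329200+22350954+741285+15675+190+1 = 51724158235372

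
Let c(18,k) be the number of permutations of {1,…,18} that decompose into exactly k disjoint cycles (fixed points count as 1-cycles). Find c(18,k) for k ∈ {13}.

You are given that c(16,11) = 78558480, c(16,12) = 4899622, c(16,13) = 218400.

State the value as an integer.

r17: T_17,12=16×4899622+78558480=156952432; T_17,13=16×218400+4899622=8394022
r18: T_18,13=17×8394022+156952432=299650806
Read c(18,13) = 299650806.

299650806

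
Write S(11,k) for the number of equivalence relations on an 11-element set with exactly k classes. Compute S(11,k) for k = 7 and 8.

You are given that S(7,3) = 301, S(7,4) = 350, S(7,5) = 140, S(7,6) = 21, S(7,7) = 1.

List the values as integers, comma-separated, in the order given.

63987, 11880

r8: T_8,4=4×350+301=1701; T_8,5=5×140+350=1050; T_8,6=6×21+140=266; T_8,7=7×1+21=28; T_8,8=8×0+1=1
r9: T_9,5=5×1050+1701=6951; T_9,6=6×266+1050=2646; T_9,7=7×28+266=462; T_9,8=8×1+28=36
r10: T_10,6=6×2646+6951=22827; T_10,7=7×462+2646=5880; T_10,8=8×36+462=750
r11: T_11,7=7×5880+22827=63987; T_11,8=8×750+5880=11880
Read S(11,7) = 63987, S(11,8) = 11880.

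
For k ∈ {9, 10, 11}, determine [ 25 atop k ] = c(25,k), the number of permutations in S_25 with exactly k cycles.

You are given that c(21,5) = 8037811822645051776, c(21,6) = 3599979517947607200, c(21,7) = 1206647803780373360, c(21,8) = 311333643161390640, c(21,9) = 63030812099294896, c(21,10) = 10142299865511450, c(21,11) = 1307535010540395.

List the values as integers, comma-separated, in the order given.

i=22: T(22,6)=8037811822645051776+21·3599979517947607200=83637381699544802976 | T(22,7)=3599979517947607200+21·1206647803780373360=28939583397335447760 | T(22,8)=1206647803780373360+21·311333643161390640=7744654310169576800 | T(22,9)=311333643161390640+21·63030812099294896=1634980697246583456 | T(22,10)=63030812099294896+21·10142299865511450=276019109275035346 | T(22,11)=10142299865511450+21·1307535010540395=37600535086859745
i=23: T(23,7)=83637381699544802976+22·28939583397335447760=720308216440924653696 | T(23,8)=28939583397335447760+22·7744654310169576800=199321978221066137360 | T(23,9)=7744654310169576800+22·1634980697246583456=43714229649594412832 | T(23,10)=1634980697246583456+22·276019109275035346=7707401101297361068 | T(23,11)=276019109275035346+22·37600535086859745=1103230881185949736
i=24: T(24,8)=720308216440924653696+23·199321978221066137360=5304713715525445812976 | T(24,9)=199321978221066137360+23·43714229649594412832=1204749260161737632496 | T(24,10)=43714229649594412832+23·7707401101297361068=220984454979433717396 | T(24,11)=7707401101297361068+23·1103230881185949736=33081711368574204996
i=25: T(25,9)=5304713715525445812976+24·1204749260161737632496=34218695959407148992880 | T(25,10)=1204749260161737632496+24·220984454979433717396=6508376179668146850000 | T(25,11)=220984454979433717396+24·33081711368574204996=1014945527825214637300
Read c(25,9) = 34218695959407148992880, c(25,10) = 6508376179668146850000, c(25,11) = 1014945527825214637300.

34218695959407148992880, 6508376179668146850000, 1014945527825214637300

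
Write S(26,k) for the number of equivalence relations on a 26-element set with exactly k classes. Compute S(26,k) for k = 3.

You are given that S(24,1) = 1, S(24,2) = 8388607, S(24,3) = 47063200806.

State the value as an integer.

row 25: T[25][2]=2·8388607+1=16777215  T[25][3]=3·47063200806+8388607=141197991025
row 26: T[26][3]=3·141197991025+16777215=423610750290
Read S(26,3) = 423610750290.

423610750290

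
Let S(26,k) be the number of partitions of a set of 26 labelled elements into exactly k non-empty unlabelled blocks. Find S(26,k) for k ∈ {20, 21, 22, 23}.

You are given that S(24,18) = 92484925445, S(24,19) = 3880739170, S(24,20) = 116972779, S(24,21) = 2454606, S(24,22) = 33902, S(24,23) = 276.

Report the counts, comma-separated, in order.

row 25: T[25][19]=19·3880739170+92484925445=166218969675  T[25][20]=20·116972779+3880739170=6220194750  T[25][21]=21·2454606+116972779=168519505  T[25][22]=22·33902+2454606=3200450  T[25][23]=23·276+33902=40250
row 26: T[26][20]=20·6220194750+166218969675=290622864675  T[26][21]=21·168519505+6220194750=9759104355  T[26][22]=22·3200450+168519505=238929405  T[26][23]=23·40250+3200450=4126200
Read S(26,20) = 290622864675, S(26,21) = 9759104355, S(26,22) = 238929405, S(26,23) = 4126200.

290622864675, 9759104355, 238929405, 4126200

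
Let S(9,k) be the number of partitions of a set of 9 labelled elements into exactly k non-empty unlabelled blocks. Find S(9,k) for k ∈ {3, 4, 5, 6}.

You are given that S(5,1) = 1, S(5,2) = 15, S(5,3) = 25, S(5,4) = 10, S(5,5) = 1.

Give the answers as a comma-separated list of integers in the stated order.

3025, 7770, 6951, 2646

@6  (6,1):1·1+0→1, (6,2):15·2+1→31, (6,3):25·3+15→90, (6,4):10·4+25→65, (6,5):1·5+10→15, (6,6):0·6+1→1
@7  (7,1):1·1+0→1, (7,2):31·2+1→63, (7,3):90·3+31→301, (7,4):65·4+90→350, (7,5):15·5+65→140, (7,6):1·6+15→21
@8  (8,2):63·2+1→127, (8,3):301·3+63→966, (8,4):350·4+301→1701, (8,5):140·5+350→1050, (8,6):21·6+140→266
@9  (9,3):966·3+127→3025, (9,4):1701·4+966→7770, (9,5):1050·5+1701→6951, (9,6):266·6+1050→2646
Read S(9,3) = 3025, S(9,4) = 7770, S(9,5) = 6951, S(9,6) = 2646.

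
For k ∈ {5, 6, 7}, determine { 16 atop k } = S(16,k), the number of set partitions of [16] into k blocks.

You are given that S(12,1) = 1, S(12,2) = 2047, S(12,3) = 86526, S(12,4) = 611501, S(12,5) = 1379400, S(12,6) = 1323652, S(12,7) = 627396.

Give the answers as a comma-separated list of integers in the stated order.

row 13: T[13][2]=2·2047+1=4095  T[13][3]=3·86526+2047=261625  T[13][4]=4·611501+86526=2532530  T[13][5]=5·1379400+611501=7508501  T[13][6]=6·1323652+1379400=9321312  T[13][7]=7·627396+1323652=5715424
row 14: T[14][3]=3·261625+4095=788970  T[14][4]=4·2532530+261625=10391745  T[14][5]=5·7508501+2532530=40075035  T[14][6]=6·9321312+7508501=63436373  T[14][7]=7·5715424+9321312=49329280
row 15: T[15][4]=4·10391745+788970=42355950  T[15][5]=5·40075035+10391745=210766920  T[15][6]=6·63436373+40075035=420693273  T[15][7]=7·49329280+63436373=408741333
row 16: T[16][5]=5·210766920+42355950=1096190550  T[16][6]=6·420693273+210766920=2734926558  T[16][7]=7·408741333+420693273=3281882604
Read S(16,5) = 1096190550, S(16,6) = 2734926558, S(16,7) = 3281882604.

1096190550, 2734926558, 3281882604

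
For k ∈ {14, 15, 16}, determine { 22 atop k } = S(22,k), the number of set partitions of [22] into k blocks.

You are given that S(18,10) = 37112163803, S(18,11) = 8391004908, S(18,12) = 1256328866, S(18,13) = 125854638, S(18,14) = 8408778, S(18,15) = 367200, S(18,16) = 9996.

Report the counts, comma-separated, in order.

r19: T_19,11=11×8391004908+37112163803=129413217791; T_19,12=12×1256328866+8391004908=23466951300; T_19,13=13×125854638+1256328866=2892439160; T_19,14=14×8408778+125854638=243577530; T_19,15=15×367200+8408778=13916778; T_19,16=16×9996+367200=527136
r20: T_20,12=12×23466951300+129413217791=411016633391; T_20,13=13×2892439160+23466951300=61068660380; T_20,14=14×243577530+2892439160=6302524580; T_20,15=15×13916778+243577530=452329200; T_20,16=16×527136+13916778=22350954
r21: T_21,13=13×61068660380+411016633391=1204909218331; T_21,14=14×6302524580+61068660380=149304004500; T_21,15=15×452329200+6302524580=13087462580; T_21,16=16×22350954+452329200=809944464
r22: T_22,14=14×149304004500+1204909218331=3295165281331; T_22,15=15×13087462580+149304004500=345615943200; T_22,16=16×809944464+13087462580=26046574004
Read S(22,14) = 3295165281331, S(22,15) = 345615943200, S(22,16) = 26046574004.

3295165281331, 345615943200, 26046574004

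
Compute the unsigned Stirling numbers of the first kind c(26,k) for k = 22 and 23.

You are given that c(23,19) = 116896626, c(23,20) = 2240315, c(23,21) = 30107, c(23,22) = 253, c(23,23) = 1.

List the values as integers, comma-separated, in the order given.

333685495, 4858750

row 24: T[24][20]=23·2240315+116896626=168423871  T[24][21]=23·30107+2240315=2932776  T[24][22]=23·253+30107=35926  T[24][23]=23·1+253=276
row 25: T[25][21]=24·2932776+168423871=238810495  T[25][22]=24·35926+2932776=3795000  T[25][23]=24·276+35926=42550
row 26: T[26][22]=25·3795000+238810495=333685495  T[26][23]=25·42550+3795000=4858750
Read c(26,22) = 333685495, c(26,23) = 4858750.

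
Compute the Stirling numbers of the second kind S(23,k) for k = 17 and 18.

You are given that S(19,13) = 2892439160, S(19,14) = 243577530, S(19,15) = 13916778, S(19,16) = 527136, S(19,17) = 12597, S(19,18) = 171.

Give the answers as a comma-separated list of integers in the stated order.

i=20: T(20,14)=2892439160+14·243577530=6302524580 | T(20,15)=243577530+15·13916778=452329200 | T(20,16)=13916778+16·527136=22350954 | T(20,17)=527136+17·12597=741285 | T(20,18)=12597+18·171=15675
i=21: T(21,15)=6302524580+15·452329200=13087462580 | T(21,16)=452329200+16·22350954=809944464 | T(21,17)=22350954+17·741285=34952799 | T(21,18)=741285+18·15675=1023435
i=22: T(22,16)=13087462580+16·809944464=26046574004 | T(22,17)=809944464+17·34952799=1404142047 | T(22,18)=34952799+18·1023435=53374629
i=23: T(23,17)=26046574004+17·1404142047=49916988803 | T(23,18)=1404142047+18·53374629=2364885369
Read S(23,17) = 49916988803, S(23,18) = 2364885369.

49916988803, 2364885369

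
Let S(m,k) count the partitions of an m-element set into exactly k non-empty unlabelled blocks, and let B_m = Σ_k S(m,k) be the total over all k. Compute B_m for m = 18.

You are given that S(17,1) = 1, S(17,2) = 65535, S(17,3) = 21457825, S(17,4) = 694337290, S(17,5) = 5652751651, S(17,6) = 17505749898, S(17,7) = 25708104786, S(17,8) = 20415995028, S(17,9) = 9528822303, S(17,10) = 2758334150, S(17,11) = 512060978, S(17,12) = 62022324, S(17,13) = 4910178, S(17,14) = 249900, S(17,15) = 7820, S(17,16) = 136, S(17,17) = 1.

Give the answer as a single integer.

682076806159

r18: T_18,1=1×1+0=1; T_18,2=2×65535+1=131071; T_18,3=3×21457825+65535=64439010; T_18,4=4×694337290+21457825=2798806985; T_18,5=5×5652751651+694337290=28958095545; T_18,6=6×17505749898+5652751651=110687251039; T_18,7=7×25708104786+17505749898=197462483400; T_18,8=8×20415995028+25708104786=189036065010; T_18,9=9×9528822303+20415995028=106175395755; T_18,10=10×2758334150+9528822303=37112163803; T_18,11=11×512060978+2758334150=8391004908; T_18,12=12×62022324+512060978=1256328866; T_18,13=13×4910178+62022324=125854638; T_18,14=14×249900+4910178=8408778; T_18,15=15×7820+249900=367200; T_18,16=16×136+7820=9996; T_18,17=17×1+136=153; T_18,18=18×0+1=1
B_18 = ΣS(18,k) = 1+131071+64439010+2798806985+28958095545+110687251039+197462483400+189036065010+106175395755+37112163803+8391004908+1256328866+125854638+8408778+367200+9996+153+1 = 682076806159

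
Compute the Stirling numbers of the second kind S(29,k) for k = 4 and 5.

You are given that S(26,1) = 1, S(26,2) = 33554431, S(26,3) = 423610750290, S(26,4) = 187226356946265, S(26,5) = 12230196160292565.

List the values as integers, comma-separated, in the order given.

r27: T_27,2=2×33554431+1=67108863; T_27,3=3×423610750290+33554431=1270865805301; T_27,4=4×187226356946265+423610750290=749329038535350; T_27,5=5×12230196160292565+187226356946265=61338207158409090
r28: T_28,3=3×1270865805301+67108863=3812664524766; T_28,4=4×749329038535350+1270865805301=2998587019946701; T_28,5=5×61338207158409090+749329038535350=307440364830580800
r29: T_29,4=4×2998587019946701+3812664524766=11998160744311570; T_29,5=5×307440364830580800+2998587019946701=1540200411172850701
Read S(29,4) = 11998160744311570, S(29,5) = 1540200411172850701.

11998160744311570, 1540200411172850701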